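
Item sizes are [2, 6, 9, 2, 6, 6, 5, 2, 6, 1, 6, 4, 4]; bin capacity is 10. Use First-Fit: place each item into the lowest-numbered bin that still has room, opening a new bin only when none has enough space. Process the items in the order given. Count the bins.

bin 1: place 2, 8 left
bin 1: place 6, 2 left
bin 2: place 9, 1 left
bin 1: place 2, 0 left
bin 3: place 6, 4 left
bin 4: place 6, 4 left
bin 5: place 5, 5 left
bin 3: place 2, 2 left
bin 6: place 6, 4 left
bin 2: place 1, 0 left
bin 7: place 6, 4 left
bin 4: place 4, 0 left
bin 5: place 4, 1 left
Final bins: [2,6,2] [9,1] [6,2] [6,4] [5,4] [6] [6].

7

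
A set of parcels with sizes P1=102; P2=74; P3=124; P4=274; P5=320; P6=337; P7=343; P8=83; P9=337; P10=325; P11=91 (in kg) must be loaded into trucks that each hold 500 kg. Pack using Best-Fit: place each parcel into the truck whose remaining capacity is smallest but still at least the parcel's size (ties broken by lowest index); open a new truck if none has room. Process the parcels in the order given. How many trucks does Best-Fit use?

7

Put P1 (102 kg) in truck 1; 398 kg remain.
Put P2 (74 kg) in truck 1; 324 kg remain.
Put P3 (124 kg) in truck 1; 200 kg remain.
Put P4 (274 kg) in truck 2; 226 kg remain.
Put P5 (320 kg) in truck 3; 180 kg remain.
Put P6 (337 kg) in truck 4; 163 kg remain.
Put P7 (343 kg) in truck 5; 157 kg remain.
Put P8 (83 kg) in truck 5; 74 kg remain.
Put P9 (337 kg) in truck 6; 163 kg remain.
Put P10 (325 kg) in truck 7; 175 kg remain.
Put P11 (91 kg) in truck 4; 72 kg remain.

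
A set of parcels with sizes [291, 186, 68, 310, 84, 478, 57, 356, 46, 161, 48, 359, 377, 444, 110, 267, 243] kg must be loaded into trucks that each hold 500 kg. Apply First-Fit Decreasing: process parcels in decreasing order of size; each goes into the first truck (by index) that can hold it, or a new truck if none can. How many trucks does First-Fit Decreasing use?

9 trucks

Sorted descending: 478, 444, 377, 359, 356, 310, 291, 267, 243, 186, 161, 110, 84, 68, 57, 48, 46.
Put 478 kg in truck 1; 22 kg remain.
Put 444 kg in truck 2; 56 kg remain.
Put 377 kg in truck 3; 123 kg remain.
Put 359 kg in truck 4; 141 kg remain.
Put 356 kg in truck 5; 144 kg remain.
Put 310 kg in truck 6; 190 kg remain.
Put 291 kg in truck 7; 209 kg remain.
Put 267 kg in truck 8; 233 kg remain.
Put 243 kg in truck 9; 257 kg remain.
Put 186 kg in truck 6; 4 kg remain.
Put 161 kg in truck 7; 48 kg remain.
Put 110 kg in truck 3; 13 kg remain.
Put 84 kg in truck 4; 57 kg remain.
Put 68 kg in truck 5; 76 kg remain.
Put 57 kg in truck 4; 0 kg remain.
Put 48 kg in truck 2; 8 kg remain.
Put 46 kg in truck 5; 30 kg remain.
Final trucks: [478] [444,48] [377,110] [359,84,57] [356,68,46] [310,186] [291,161] [267] [243].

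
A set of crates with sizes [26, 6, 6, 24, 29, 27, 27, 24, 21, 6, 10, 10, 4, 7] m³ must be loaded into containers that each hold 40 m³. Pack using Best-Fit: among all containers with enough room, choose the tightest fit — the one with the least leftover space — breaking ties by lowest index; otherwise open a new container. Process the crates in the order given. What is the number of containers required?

7

container 1: place 26 m³, 14 m³ left
container 1: place 6 m³, 8 m³ left
container 1: place 6 m³, 2 m³ left
container 2: place 24 m³, 16 m³ left
container 3: place 29 m³, 11 m³ left
container 4: place 27 m³, 13 m³ left
container 5: place 27 m³, 13 m³ left
container 6: place 24 m³, 16 m³ left
container 7: place 21 m³, 19 m³ left
container 3: place 6 m³, 5 m³ left
container 4: place 10 m³, 3 m³ left
container 5: place 10 m³, 3 m³ left
container 3: place 4 m³, 1 m³ left
container 2: place 7 m³, 9 m³ left
Final containers: [26,6,6] [24,7] [29,6,4] [27,10] [27,10] [24] [21].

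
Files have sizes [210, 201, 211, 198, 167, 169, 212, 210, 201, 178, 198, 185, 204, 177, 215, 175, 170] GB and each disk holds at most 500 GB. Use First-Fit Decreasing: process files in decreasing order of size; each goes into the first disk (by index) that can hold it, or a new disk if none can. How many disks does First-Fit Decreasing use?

Sorted descending: 215, 212, 211, 210, 210, 204, 201, 201, 198, 198, 185, 178, 177, 175, 170, 169, 167.
215 GB → disk 1 (remaining 285 GB)
212 GB → disk 1 (remaining 73 GB)
211 GB → disk 2 (remaining 289 GB)
210 GB → disk 2 (remaining 79 GB)
210 GB → disk 3 (remaining 290 GB)
204 GB → disk 3 (remaining 86 GB)
201 GB → disk 4 (remaining 299 GB)
201 GB → disk 4 (remaining 98 GB)
198 GB → disk 5 (remaining 302 GB)
198 GB → disk 5 (remaining 104 GB)
185 GB → disk 6 (remaining 315 GB)
178 GB → disk 6 (remaining 137 GB)
177 GB → disk 7 (remaining 323 GB)
175 GB → disk 7 (remaining 148 GB)
170 GB → disk 8 (remaining 330 GB)
169 GB → disk 8 (remaining 161 GB)
167 GB → disk 9 (remaining 333 GB)
Final disks: [215,212] [211,210] [210,204] [201,201] [198,198] [185,178] [177,175] [170,169] [167].

9 disks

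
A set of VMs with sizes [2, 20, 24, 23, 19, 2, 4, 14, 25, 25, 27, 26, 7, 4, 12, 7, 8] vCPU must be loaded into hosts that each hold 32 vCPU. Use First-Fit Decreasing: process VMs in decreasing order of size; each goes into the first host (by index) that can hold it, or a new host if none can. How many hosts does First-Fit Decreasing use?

Sorted descending: 27, 26, 25, 25, 24, 23, 20, 19, 14, 12, 8, 7, 7, 4, 4, 2, 2.
Put 27 vCPU in host 1; 5 vCPU remain.
Put 26 vCPU in host 2; 6 vCPU remain.
Put 25 vCPU in host 3; 7 vCPU remain.
Put 25 vCPU in host 4; 7 vCPU remain.
Put 24 vCPU in host 5; 8 vCPU remain.
Put 23 vCPU in host 6; 9 vCPU remain.
Put 20 vCPU in host 7; 12 vCPU remain.
Put 19 vCPU in host 8; 13 vCPU remain.
Put 14 vCPU in host 9; 18 vCPU remain.
Put 12 vCPU in host 7; 0 vCPU remain.
Put 8 vCPU in host 5; 0 vCPU remain.
Put 7 vCPU in host 3; 0 vCPU remain.
Put 7 vCPU in host 4; 0 vCPU remain.
Put 4 vCPU in host 1; 1 vCPU remain.
Put 4 vCPU in host 2; 2 vCPU remain.
Put 2 vCPU in host 2; 0 vCPU remain.
Put 2 vCPU in host 6; 7 vCPU remain.
Final hosts: [27,4] [26,4,2] [25,7] [25,7] [24,8] [23,2] [20,12] [19] [14].

9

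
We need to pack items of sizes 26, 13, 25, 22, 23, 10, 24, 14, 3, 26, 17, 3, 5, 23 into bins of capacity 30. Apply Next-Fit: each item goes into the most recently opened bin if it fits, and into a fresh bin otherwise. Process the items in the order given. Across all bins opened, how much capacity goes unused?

bin 1: place 26, 4 left
bin 2: place 13, 17 left
bin 3: place 25, 5 left
bin 4: place 22, 8 left
bin 5: place 23, 7 left
bin 6: place 10, 20 left
bin 7: place 24, 6 left
bin 8: place 14, 16 left
bin 8: place 3, 13 left
bin 9: place 26, 4 left
bin 10: place 17, 13 left
bin 10: place 3, 10 left
bin 10: place 5, 5 left
bin 11: place 23, 7 left
11 bins × 30 = 330; used 234; unused 96.

96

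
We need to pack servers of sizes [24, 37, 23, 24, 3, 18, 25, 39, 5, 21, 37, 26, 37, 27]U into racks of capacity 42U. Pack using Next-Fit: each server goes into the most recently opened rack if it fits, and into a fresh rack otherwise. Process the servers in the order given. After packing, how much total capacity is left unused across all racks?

24U → rack 1 (remaining 18U)
37U → rack 2 (remaining 5U)
23U → rack 3 (remaining 19U)
24U → rack 4 (remaining 18U)
3U → rack 4 (remaining 15U)
18U → rack 5 (remaining 24U)
25U → rack 6 (remaining 17U)
39U → rack 7 (remaining 3U)
5U → rack 8 (remaining 37U)
21U → rack 8 (remaining 16U)
37U → rack 9 (remaining 5U)
26U → rack 10 (remaining 16U)
37U → rack 11 (remaining 5U)
27U → rack 12 (remaining 15U)
12 racks × 42U = 504U; used 346U; unused 158U.

158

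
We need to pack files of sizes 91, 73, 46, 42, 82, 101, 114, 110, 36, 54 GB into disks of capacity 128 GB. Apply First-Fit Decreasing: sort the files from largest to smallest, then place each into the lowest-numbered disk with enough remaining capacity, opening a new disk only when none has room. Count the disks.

7 disks

Sorted descending: 114, 110, 101, 91, 82, 73, 54, 46, 42, 36.
disk 1: place 114 GB, 14 GB left
disk 2: place 110 GB, 18 GB left
disk 3: place 101 GB, 27 GB left
disk 4: place 91 GB, 37 GB left
disk 5: place 82 GB, 46 GB left
disk 6: place 73 GB, 55 GB left
disk 6: place 54 GB, 1 GB left
disk 5: place 46 GB, 0 GB left
disk 7: place 42 GB, 86 GB left
disk 4: place 36 GB, 1 GB left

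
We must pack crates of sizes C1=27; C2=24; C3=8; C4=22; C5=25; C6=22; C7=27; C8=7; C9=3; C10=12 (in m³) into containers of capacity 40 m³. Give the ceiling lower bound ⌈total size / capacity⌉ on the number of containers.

5

Total size = 27 + 24 + 8 + 22 + 25 + 22 + 27 + 7 + 3 + 12 = 177 m³.
⌈177 / 40⌉ = 5.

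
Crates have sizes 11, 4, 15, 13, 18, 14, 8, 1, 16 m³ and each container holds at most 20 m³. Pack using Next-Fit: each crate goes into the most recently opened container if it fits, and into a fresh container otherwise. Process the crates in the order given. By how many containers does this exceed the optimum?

Next-Fit: [11,4] [15] [13] [18] [14] [8,1] [16] → 7 containers.
6 crates exceed 10 m³ (half the capacity), and no two of those can share a container, so at least 6 containers are needed.
An optimal packing achieves that bound: [18,1] [16,4] [15] [14] [13] [11,8] → 6 containers.
Excess: 7 − 6 = 1.

1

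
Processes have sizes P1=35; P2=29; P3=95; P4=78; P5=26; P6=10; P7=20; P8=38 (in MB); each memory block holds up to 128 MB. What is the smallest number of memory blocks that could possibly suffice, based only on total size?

3

Total size = 35 + 29 + 95 + 78 + 26 + 10 + 20 + 38 = 331 MB.
⌈331 / 128⌉ = 3.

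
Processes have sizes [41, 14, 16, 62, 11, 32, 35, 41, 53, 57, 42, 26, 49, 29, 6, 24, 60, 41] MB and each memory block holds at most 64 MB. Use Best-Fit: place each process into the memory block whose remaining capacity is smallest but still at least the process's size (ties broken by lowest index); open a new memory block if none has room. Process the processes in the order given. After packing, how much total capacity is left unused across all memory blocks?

Put 41 MB in memory block 1; 23 MB remain.
Put 14 MB in memory block 1; 9 MB remain.
Put 16 MB in memory block 2; 48 MB remain.
Put 62 MB in memory block 3; 2 MB remain.
Put 11 MB in memory block 2; 37 MB remain.
Put 32 MB in memory block 2; 5 MB remain.
Put 35 MB in memory block 4; 29 MB remain.
Put 41 MB in memory block 5; 23 MB remain.
Put 53 MB in memory block 6; 11 MB remain.
Put 57 MB in memory block 7; 7 MB remain.
Put 42 MB in memory block 8; 22 MB remain.
Put 26 MB in memory block 4; 3 MB remain.
Put 49 MB in memory block 9; 15 MB remain.
Put 29 MB in memory block 10; 35 MB remain.
Put 6 MB in memory block 7; 1 MB remain.
Put 24 MB in memory block 10; 11 MB remain.
Put 60 MB in memory block 11; 4 MB remain.
Put 41 MB in memory block 12; 23 MB remain.
12 memory blocks × 64 MB = 768 MB; used 639 MB; unused 129 MB.

129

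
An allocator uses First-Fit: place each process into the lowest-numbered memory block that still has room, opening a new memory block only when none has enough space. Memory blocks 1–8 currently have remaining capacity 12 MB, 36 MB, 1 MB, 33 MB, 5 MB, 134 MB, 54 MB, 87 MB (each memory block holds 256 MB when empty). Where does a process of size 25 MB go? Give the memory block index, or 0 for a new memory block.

2

Memory blocks with room: memory block 2 (36 MB), memory block 4 (33 MB), memory block 6 (134 MB), memory block 7 (54 MB), memory block 8 (87 MB).
The first with room is memory block 2.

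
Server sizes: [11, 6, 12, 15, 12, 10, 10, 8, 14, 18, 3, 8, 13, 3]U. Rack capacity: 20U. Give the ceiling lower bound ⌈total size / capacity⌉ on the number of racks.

8

Total size = 11 + 6 + 12 + 15 + 12 + 10 + 10 + 8 + 14 + 18 + 3 + 8 + 13 + 3 = 143U.
⌈143 / 20⌉ = 8.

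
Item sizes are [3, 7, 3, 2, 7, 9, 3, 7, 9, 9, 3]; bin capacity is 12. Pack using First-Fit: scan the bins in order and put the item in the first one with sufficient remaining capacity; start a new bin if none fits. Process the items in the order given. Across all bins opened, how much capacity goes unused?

10

bin 1: place 3, 9 left
bin 1: place 7, 2 left
bin 2: place 3, 9 left
bin 1: place 2, 0 left
bin 2: place 7, 2 left
bin 3: place 9, 3 left
bin 3: place 3, 0 left
bin 4: place 7, 5 left
bin 5: place 9, 3 left
bin 6: place 9, 3 left
bin 4: place 3, 2 left
6 bins × 12 = 72; used 62; unused 10.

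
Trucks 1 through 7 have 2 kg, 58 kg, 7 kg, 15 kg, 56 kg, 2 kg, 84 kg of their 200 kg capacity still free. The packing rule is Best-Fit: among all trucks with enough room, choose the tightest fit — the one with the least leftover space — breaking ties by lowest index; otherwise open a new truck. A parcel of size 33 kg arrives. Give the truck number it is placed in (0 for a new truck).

Trucks with room: truck 2 (58 kg), truck 5 (56 kg), truck 7 (84 kg).
Tightest fit is truck 5 with 56 kg free.

5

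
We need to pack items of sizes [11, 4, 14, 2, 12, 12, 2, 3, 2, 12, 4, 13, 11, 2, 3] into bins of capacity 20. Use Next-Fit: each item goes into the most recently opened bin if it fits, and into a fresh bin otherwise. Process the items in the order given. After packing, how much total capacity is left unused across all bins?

11 → bin 1 (remaining 9)
4 → bin 1 (remaining 5)
14 → bin 2 (remaining 6)
2 → bin 2 (remaining 4)
12 → bin 3 (remaining 8)
12 → bin 4 (remaining 8)
2 → bin 4 (remaining 6)
3 → bin 4 (remaining 3)
2 → bin 4 (remaining 1)
12 → bin 5 (remaining 8)
4 → bin 5 (remaining 4)
13 → bin 6 (remaining 7)
11 → bin 7 (remaining 9)
2 → bin 7 (remaining 7)
3 → bin 7 (remaining 4)
7 bins × 20 = 140; used 107; unused 33.

33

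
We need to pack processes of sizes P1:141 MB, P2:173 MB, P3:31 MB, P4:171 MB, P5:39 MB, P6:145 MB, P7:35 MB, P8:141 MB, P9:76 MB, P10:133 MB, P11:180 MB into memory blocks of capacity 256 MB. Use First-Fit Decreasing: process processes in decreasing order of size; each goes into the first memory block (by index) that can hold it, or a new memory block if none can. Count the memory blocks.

Sorted descending: 180, 173, 171, 145, 141, 141, 133, 76, 39, 35, 31.
memory block 1: place 180 MB, 76 MB left
memory block 2: place 173 MB, 83 MB left
memory block 3: place 171 MB, 85 MB left
memory block 4: place 145 MB, 111 MB left
memory block 5: place 141 MB, 115 MB left
memory block 6: place 141 MB, 115 MB left
memory block 7: place 133 MB, 123 MB left
memory block 1: place 76 MB, 0 MB left
memory block 2: place 39 MB, 44 MB left
memory block 2: place 35 MB, 9 MB left
memory block 3: place 31 MB, 54 MB left

7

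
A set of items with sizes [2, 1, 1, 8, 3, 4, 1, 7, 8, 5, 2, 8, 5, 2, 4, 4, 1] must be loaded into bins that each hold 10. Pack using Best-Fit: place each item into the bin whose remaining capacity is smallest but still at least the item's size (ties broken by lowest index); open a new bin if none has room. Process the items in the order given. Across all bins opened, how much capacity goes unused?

14

Put 2 in bin 1; 8 remain.
Put 1 in bin 1; 7 remain.
Put 1 in bin 1; 6 remain.
Put 8 in bin 2; 2 remain.
Put 3 in bin 1; 3 remain.
Put 4 in bin 3; 6 remain.
Put 1 in bin 2; 1 remain.
Put 7 in bin 4; 3 remain.
Put 8 in bin 5; 2 remain.
Put 5 in bin 3; 1 remain.
Put 2 in bin 5; 0 remain.
Put 8 in bin 6; 2 remain.
Put 5 in bin 7; 5 remain.
Put 2 in bin 6; 0 remain.
Put 4 in bin 7; 1 remain.
Put 4 in bin 8; 6 remain.
Put 1 in bin 2; 0 remain.
8 bins × 10 = 80; used 66; unused 14.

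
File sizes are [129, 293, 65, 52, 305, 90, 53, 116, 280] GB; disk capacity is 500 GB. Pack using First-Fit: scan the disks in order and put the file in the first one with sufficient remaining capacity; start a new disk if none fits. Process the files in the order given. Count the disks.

disk 1: place 129 GB, 371 GB left
disk 1: place 293 GB, 78 GB left
disk 1: place 65 GB, 13 GB left
disk 2: place 52 GB, 448 GB left
disk 2: place 305 GB, 143 GB left
disk 2: place 90 GB, 53 GB left
disk 2: place 53 GB, 0 GB left
disk 3: place 116 GB, 384 GB left
disk 3: place 280 GB, 104 GB left

3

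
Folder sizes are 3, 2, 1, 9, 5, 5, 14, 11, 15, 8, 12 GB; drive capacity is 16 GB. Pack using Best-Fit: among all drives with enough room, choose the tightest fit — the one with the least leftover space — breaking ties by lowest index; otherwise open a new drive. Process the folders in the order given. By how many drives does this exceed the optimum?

1

Best-Fit: [3,2,1,9] [5,5] [14] [11] [15] [8] [12] → 7 drives.
Total size 85 GB; any packing needs at least ⌈85/16⌉ = 6 drives.
An optimal packing achieves that bound: [15,1] [14,2] [12,3] [11,5] [9,5] [8] → 6 drives.
Excess: 7 − 6 = 1.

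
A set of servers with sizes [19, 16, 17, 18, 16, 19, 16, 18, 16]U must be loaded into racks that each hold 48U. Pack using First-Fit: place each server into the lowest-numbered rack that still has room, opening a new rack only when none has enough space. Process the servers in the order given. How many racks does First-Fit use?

5

rack 1: place 19U, 29U left
rack 1: place 16U, 13U left
rack 2: place 17U, 31U left
rack 2: place 18U, 13U left
rack 3: place 16U, 32U left
rack 3: place 19U, 13U left
rack 4: place 16U, 32U left
rack 4: place 18U, 14U left
rack 5: place 16U, 32U left
Final racks: [19,16] [17,18] [16,19] [16,18] [16].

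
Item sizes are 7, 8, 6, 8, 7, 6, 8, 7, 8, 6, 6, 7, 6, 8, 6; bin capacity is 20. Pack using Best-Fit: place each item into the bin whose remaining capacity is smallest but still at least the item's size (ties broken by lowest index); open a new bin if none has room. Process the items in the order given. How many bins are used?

Put 7 in bin 1; 13 remain.
Put 8 in bin 1; 5 remain.
Put 6 in bin 2; 14 remain.
Put 8 in bin 2; 6 remain.
Put 7 in bin 3; 13 remain.
Put 6 in bin 2; 0 remain.
Put 8 in bin 3; 5 remain.
Put 7 in bin 4; 13 remain.
Put 8 in bin 4; 5 remain.
Put 6 in bin 5; 14 remain.
Put 6 in bin 5; 8 remain.
Put 7 in bin 5; 1 remain.
Put 6 in bin 6; 14 remain.
Put 8 in bin 6; 6 remain.
Put 6 in bin 6; 0 remain.

6 bins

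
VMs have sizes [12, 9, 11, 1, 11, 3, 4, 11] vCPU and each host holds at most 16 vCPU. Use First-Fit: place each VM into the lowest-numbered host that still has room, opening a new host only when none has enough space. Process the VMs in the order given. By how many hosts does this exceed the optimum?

0

First-Fit: [12,1,3] [9,4] [11] [11] [11] → 5 hosts.
5 VMs exceed 8 vCPU (half the capacity), and no two of those can share a host, so at least 5 hosts are needed.
So 5 is already optimal.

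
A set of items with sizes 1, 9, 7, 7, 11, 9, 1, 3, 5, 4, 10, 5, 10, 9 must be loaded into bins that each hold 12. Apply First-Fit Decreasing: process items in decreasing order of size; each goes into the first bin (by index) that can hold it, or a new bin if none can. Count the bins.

Sorted descending: 11, 10, 10, 9, 9, 9, 7, 7, 5, 5, 4, 3, 1, 1.
bin 1: place 11, 1 left
bin 2: place 10, 2 left
bin 3: place 10, 2 left
bin 4: place 9, 3 left
bin 5: place 9, 3 left
bin 6: place 9, 3 left
bin 7: place 7, 5 left
bin 8: place 7, 5 left
bin 7: place 5, 0 left
bin 8: place 5, 0 left
bin 9: place 4, 8 left
bin 4: place 3, 0 left
bin 1: place 1, 0 left
bin 2: place 1, 1 left
Final bins: [11,1] [10,1] [10] [9,3] [9] [9] [7,5] [7,5] [4].

9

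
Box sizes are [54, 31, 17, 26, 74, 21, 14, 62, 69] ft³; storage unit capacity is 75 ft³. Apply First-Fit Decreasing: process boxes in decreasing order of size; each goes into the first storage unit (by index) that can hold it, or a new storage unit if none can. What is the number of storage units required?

Sorted descending: 74, 69, 62, 54, 31, 26, 21, 17, 14.
74 ft³ → storage unit 1 (remaining 1 ft³)
69 ft³ → storage unit 2 (remaining 6 ft³)
62 ft³ → storage unit 3 (remaining 13 ft³)
54 ft³ → storage unit 4 (remaining 21 ft³)
31 ft³ → storage unit 5 (remaining 44 ft³)
26 ft³ → storage unit 5 (remaining 18 ft³)
21 ft³ → storage unit 4 (remaining 0 ft³)
17 ft³ → storage unit 5 (remaining 1 ft³)
14 ft³ → storage unit 6 (remaining 61 ft³)

6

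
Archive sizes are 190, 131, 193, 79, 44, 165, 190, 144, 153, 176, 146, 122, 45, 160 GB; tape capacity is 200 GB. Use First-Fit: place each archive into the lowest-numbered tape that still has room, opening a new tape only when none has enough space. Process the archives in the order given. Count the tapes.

12 tapes

190 GB → tape 1 (remaining 10 GB)
131 GB → tape 2 (remaining 69 GB)
193 GB → tape 3 (remaining 7 GB)
79 GB → tape 4 (remaining 121 GB)
44 GB → tape 2 (remaining 25 GB)
165 GB → tape 5 (remaining 35 GB)
190 GB → tape 6 (remaining 10 GB)
144 GB → tape 7 (remaining 56 GB)
153 GB → tape 8 (remaining 47 GB)
176 GB → tape 9 (remaining 24 GB)
146 GB → tape 10 (remaining 54 GB)
122 GB → tape 11 (remaining 78 GB)
45 GB → tape 4 (remaining 76 GB)
160 GB → tape 12 (remaining 40 GB)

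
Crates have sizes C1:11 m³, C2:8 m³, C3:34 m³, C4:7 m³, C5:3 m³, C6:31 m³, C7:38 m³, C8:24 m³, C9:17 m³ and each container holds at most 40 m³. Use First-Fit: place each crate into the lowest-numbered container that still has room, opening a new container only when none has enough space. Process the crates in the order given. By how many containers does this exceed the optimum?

First-Fit: [11,8,7,3] [34] [31] [38] [24] [17] → 6 containers.
Total size 173 m³; any packing needs at least ⌈173/40⌉ = 5 containers.
An optimal packing achieves that bound: [38] [34,3] [31,8] [24,11] [17,7] → 5 containers.
Excess: 6 − 5 = 1.

1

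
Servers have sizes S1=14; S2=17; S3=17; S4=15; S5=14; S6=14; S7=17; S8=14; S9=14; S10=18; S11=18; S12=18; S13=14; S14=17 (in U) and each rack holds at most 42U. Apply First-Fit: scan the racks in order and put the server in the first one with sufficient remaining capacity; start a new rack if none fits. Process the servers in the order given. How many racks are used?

Put S1 (14U) in rack 1; 28U remain.
Put S2 (17U) in rack 1; 11U remain.
Put S3 (17U) in rack 2; 25U remain.
Put S4 (15U) in rack 2; 10U remain.
Put S5 (14U) in rack 3; 28U remain.
Put S6 (14U) in rack 3; 14U remain.
Put S7 (17U) in rack 4; 25U remain.
Put S8 (14U) in rack 3; 0U remain.
Put S9 (14U) in rack 4; 11U remain.
Put S10 (18U) in rack 5; 24U remain.
Put S11 (18U) in rack 5; 6U remain.
Put S12 (18U) in rack 6; 24U remain.
Put S13 (14U) in rack 6; 10U remain.
Put S14 (17U) in rack 7; 25U remain.
Final racks: [14,17] [17,15] [14,14,14] [17,14] [18,18] [18,14] [17].

7 racks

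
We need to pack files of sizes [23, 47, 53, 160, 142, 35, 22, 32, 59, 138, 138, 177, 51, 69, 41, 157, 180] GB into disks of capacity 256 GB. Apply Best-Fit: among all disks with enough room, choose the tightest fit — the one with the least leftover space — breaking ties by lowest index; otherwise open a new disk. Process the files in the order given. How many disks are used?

Put 23 GB in disk 1; 233 GB remain.
Put 47 GB in disk 1; 186 GB remain.
Put 53 GB in disk 1; 133 GB remain.
Put 160 GB in disk 2; 96 GB remain.
Put 142 GB in disk 3; 114 GB remain.
Put 35 GB in disk 2; 61 GB remain.
Put 22 GB in disk 2; 39 GB remain.
Put 32 GB in disk 2; 7 GB remain.
Put 59 GB in disk 3; 55 GB remain.
Put 138 GB in disk 4; 118 GB remain.
Put 138 GB in disk 5; 118 GB remain.
Put 177 GB in disk 6; 79 GB remain.
Put 51 GB in disk 3; 4 GB remain.
Put 69 GB in disk 6; 10 GB remain.
Put 41 GB in disk 4; 77 GB remain.
Put 157 GB in disk 7; 99 GB remain.
Put 180 GB in disk 8; 76 GB remain.

8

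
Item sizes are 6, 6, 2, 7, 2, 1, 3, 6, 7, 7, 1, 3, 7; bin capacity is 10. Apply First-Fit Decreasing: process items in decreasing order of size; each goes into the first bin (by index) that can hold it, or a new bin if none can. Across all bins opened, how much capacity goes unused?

12

Sorted descending: 7, 7, 7, 7, 6, 6, 6, 3, 3, 2, 2, 1, 1.
7 → bin 1 (remaining 3)
7 → bin 2 (remaining 3)
7 → bin 3 (remaining 3)
7 → bin 4 (remaining 3)
6 → bin 5 (remaining 4)
6 → bin 6 (remaining 4)
6 → bin 7 (remaining 4)
3 → bin 1 (remaining 0)
3 → bin 2 (remaining 0)
2 → bin 3 (remaining 1)
2 → bin 4 (remaining 1)
1 → bin 3 (remaining 0)
1 → bin 4 (remaining 0)
7 bins × 10 = 70; used 58; unused 12.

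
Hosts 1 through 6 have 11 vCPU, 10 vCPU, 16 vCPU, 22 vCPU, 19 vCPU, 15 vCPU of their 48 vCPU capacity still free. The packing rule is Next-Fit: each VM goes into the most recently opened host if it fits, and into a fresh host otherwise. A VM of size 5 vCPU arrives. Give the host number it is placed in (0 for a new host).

6

Next-Fit only looks at host 6, which has 15 vCPU free.
5 vCPU fits there.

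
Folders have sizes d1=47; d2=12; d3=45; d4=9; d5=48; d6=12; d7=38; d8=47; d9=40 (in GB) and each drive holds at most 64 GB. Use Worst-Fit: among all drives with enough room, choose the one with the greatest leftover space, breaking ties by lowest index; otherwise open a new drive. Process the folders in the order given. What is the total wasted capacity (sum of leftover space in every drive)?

86

Put d1 (47 GB) in drive 1; 17 GB remain.
Put d2 (12 GB) in drive 1; 5 GB remain.
Put d3 (45 GB) in drive 2; 19 GB remain.
Put d4 (9 GB) in drive 2; 10 GB remain.
Put d5 (48 GB) in drive 3; 16 GB remain.
Put d6 (12 GB) in drive 3; 4 GB remain.
Put d7 (38 GB) in drive 4; 26 GB remain.
Put d8 (47 GB) in drive 5; 17 GB remain.
Put d9 (40 GB) in drive 6; 24 GB remain.
6 drives × 64 GB = 384 GB; used 298 GB; unused 86 GB.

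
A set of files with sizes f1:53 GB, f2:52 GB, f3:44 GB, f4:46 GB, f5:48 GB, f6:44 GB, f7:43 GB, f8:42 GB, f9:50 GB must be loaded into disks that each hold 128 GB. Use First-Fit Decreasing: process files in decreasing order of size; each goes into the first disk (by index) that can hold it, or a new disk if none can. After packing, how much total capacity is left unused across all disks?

Sorted descending: 53, 52, 50, 48, 46, 44, 44, 43, 42.
53 GB → disk 1 (remaining 75 GB)
52 GB → disk 1 (remaining 23 GB)
50 GB → disk 2 (remaining 78 GB)
48 GB → disk 2 (remaining 30 GB)
46 GB → disk 3 (remaining 82 GB)
44 GB → disk 3 (remaining 38 GB)
44 GB → disk 4 (remaining 84 GB)
43 GB → disk 4 (remaining 41 GB)
42 GB → disk 5 (remaining 86 GB)
5 disks × 128 GB = 640 GB; used 422 GB; unused 218 GB.

218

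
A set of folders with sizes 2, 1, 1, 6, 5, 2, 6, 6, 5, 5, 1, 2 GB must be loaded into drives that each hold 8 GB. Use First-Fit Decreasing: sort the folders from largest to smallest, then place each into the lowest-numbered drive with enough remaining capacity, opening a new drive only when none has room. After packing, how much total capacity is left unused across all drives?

6

Sorted descending: 6, 6, 6, 5, 5, 5, 2, 2, 2, 1, 1, 1.
6 GB → drive 1 (remaining 2 GB)
6 GB → drive 2 (remaining 2 GB)
6 GB → drive 3 (remaining 2 GB)
5 GB → drive 4 (remaining 3 GB)
5 GB → drive 5 (remaining 3 GB)
5 GB → drive 6 (remaining 3 GB)
2 GB → drive 1 (remaining 0 GB)
2 GB → drive 2 (remaining 0 GB)
2 GB → drive 3 (remaining 0 GB)
1 GB → drive 4 (remaining 2 GB)
1 GB → drive 4 (remaining 1 GB)
1 GB → drive 4 (remaining 0 GB)
6 drives × 8 GB = 48 GB; used 42 GB; unused 6 GB.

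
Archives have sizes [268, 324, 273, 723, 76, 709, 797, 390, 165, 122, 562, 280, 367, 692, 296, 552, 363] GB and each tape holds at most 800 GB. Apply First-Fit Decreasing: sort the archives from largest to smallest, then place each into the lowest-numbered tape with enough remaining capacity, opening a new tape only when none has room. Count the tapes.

Sorted descending: 797, 723, 709, 692, 562, 552, 390, 367, 363, 324, 296, 280, 273, 268, 165, 122, 76.
tape 1: place 797 GB, 3 GB left
tape 2: place 723 GB, 77 GB left
tape 3: place 709 GB, 91 GB left
tape 4: place 692 GB, 108 GB left
tape 5: place 562 GB, 238 GB left
tape 6: place 552 GB, 248 GB left
tape 7: place 390 GB, 410 GB left
tape 7: place 367 GB, 43 GB left
tape 8: place 363 GB, 437 GB left
tape 8: place 324 GB, 113 GB left
tape 9: place 296 GB, 504 GB left
tape 9: place 280 GB, 224 GB left
tape 10: place 273 GB, 527 GB left
tape 10: place 268 GB, 259 GB left
tape 5: place 165 GB, 73 GB left
tape 6: place 122 GB, 126 GB left
tape 2: place 76 GB, 1 GB left

10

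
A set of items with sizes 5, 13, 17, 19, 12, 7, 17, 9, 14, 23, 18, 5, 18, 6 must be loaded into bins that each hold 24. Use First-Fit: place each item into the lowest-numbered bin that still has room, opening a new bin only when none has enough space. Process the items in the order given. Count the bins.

9 bins

bin 1: place 5, 19 left
bin 1: place 13, 6 left
bin 2: place 17, 7 left
bin 3: place 19, 5 left
bin 4: place 12, 12 left
bin 2: place 7, 0 left
bin 5: place 17, 7 left
bin 4: place 9, 3 left
bin 6: place 14, 10 left
bin 7: place 23, 1 left
bin 8: place 18, 6 left
bin 1: place 5, 1 left
bin 9: place 18, 6 left
bin 5: place 6, 1 left
Final bins: [5,13,5] [17,7] [19] [12,9] [17,6] [14] [23] [18] [18].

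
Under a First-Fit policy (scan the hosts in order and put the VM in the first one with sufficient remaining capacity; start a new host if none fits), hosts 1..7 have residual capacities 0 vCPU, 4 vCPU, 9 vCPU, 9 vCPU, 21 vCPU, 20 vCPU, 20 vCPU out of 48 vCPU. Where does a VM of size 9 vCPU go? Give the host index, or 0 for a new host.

Hosts with room: host 3 (9 vCPU), host 4 (9 vCPU), host 5 (21 vCPU), host 6 (20 vCPU), host 7 (20 vCPU).
The first with room is host 3.

3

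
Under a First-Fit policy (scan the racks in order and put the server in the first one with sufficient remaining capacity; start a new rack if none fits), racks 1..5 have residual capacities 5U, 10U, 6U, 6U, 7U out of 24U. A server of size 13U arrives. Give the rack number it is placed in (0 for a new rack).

No rack has ≥ 13U free, so a new rack is opened.

0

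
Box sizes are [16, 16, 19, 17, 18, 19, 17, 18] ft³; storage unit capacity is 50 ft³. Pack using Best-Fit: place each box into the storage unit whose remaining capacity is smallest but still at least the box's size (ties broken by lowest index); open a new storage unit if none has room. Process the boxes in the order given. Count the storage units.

Put 16 ft³ in storage unit 1; 34 ft³ remain.
Put 16 ft³ in storage unit 1; 18 ft³ remain.
Put 19 ft³ in storage unit 2; 31 ft³ remain.
Put 17 ft³ in storage unit 1; 1 ft³ remain.
Put 18 ft³ in storage unit 2; 13 ft³ remain.
Put 19 ft³ in storage unit 3; 31 ft³ remain.
Put 17 ft³ in storage unit 3; 14 ft³ remain.
Put 18 ft³ in storage unit 4; 32 ft³ remain.

4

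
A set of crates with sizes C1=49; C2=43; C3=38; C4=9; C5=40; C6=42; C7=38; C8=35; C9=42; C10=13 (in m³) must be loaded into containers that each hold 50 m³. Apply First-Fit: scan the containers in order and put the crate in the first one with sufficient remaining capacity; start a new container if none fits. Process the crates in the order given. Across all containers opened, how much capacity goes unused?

51

container 1: place C1 (49 m³), 1 m³ left
container 2: place C2 (43 m³), 7 m³ left
container 3: place C3 (38 m³), 12 m³ left
container 3: place C4 (9 m³), 3 m³ left
container 4: place C5 (40 m³), 10 m³ left
container 5: place C6 (42 m³), 8 m³ left
container 6: place C7 (38 m³), 12 m³ left
container 7: place C8 (35 m³), 15 m³ left
container 8: place C9 (42 m³), 8 m³ left
container 7: place C10 (13 m³), 2 m³ left
8 containers × 50 m³ = 400 m³; used 349 m³; unused 51 m³.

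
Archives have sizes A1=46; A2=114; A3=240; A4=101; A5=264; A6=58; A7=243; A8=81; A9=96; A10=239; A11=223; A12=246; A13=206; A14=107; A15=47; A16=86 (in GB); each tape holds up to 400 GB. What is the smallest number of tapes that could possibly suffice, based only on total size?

6

Total size = 46 + 114 + 240 + 101 + 264 + 58 + 243 + 81 + 96 + 239 + 223 + 246 + 206 + 107 + 47 + 86 = 2397 GB.
⌈2397 / 400⌉ = 6.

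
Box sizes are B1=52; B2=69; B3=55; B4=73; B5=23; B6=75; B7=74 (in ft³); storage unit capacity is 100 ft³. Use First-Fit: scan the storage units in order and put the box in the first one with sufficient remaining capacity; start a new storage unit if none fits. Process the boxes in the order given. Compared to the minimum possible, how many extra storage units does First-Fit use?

0

First-Fit: [52,23] [69] [55] [73] [75] [74] → 6 storage units.
6 boxes exceed 50 ft³ (half the capacity), and no two of those can share a storage unit, so at least 6 storage units are needed.
So 6 is already optimal.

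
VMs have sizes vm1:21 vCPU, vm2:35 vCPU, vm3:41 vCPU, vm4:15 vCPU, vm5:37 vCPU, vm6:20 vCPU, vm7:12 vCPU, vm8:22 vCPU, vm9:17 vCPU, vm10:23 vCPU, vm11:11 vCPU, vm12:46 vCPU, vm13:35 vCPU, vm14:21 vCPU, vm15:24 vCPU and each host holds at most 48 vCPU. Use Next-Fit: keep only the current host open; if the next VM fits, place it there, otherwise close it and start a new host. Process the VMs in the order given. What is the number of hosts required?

11 hosts

vm1 (21 vCPU) → host 1 (remaining 27 vCPU)
vm2 (35 vCPU) → host 2 (remaining 13 vCPU)
vm3 (41 vCPU) → host 3 (remaining 7 vCPU)
vm4 (15 vCPU) → host 4 (remaining 33 vCPU)
vm5 (37 vCPU) → host 5 (remaining 11 vCPU)
vm6 (20 vCPU) → host 6 (remaining 28 vCPU)
vm7 (12 vCPU) → host 6 (remaining 16 vCPU)
vm8 (22 vCPU) → host 7 (remaining 26 vCPU)
vm9 (17 vCPU) → host 7 (remaining 9 vCPU)
vm10 (23 vCPU) → host 8 (remaining 25 vCPU)
vm11 (11 vCPU) → host 8 (remaining 14 vCPU)
vm12 (46 vCPU) → host 9 (remaining 2 vCPU)
vm13 (35 vCPU) → host 10 (remaining 13 vCPU)
vm14 (21 vCPU) → host 11 (remaining 27 vCPU)
vm15 (24 vCPU) → host 11 (remaining 3 vCPU)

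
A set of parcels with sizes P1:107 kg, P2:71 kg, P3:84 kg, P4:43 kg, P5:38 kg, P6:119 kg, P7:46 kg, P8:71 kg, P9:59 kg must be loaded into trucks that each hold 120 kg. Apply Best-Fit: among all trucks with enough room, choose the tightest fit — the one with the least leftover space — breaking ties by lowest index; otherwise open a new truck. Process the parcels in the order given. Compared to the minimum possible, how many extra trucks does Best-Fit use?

1

Best-Fit: [107] [71,43] [84] [38,46] [119] [71] [59] → 7 trucks.
Total size 638 kg; any packing needs at least ⌈638/120⌉ = 6 trucks.
An optimal packing achieves that bound: [119] [107] [84] [71,46] [71,43] [59,38] → 6 trucks.
Excess: 7 − 6 = 1.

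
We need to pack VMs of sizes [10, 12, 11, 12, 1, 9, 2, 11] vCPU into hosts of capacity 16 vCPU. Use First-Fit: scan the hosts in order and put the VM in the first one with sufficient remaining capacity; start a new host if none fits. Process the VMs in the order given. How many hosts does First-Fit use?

6

host 1: place 10 vCPU, 6 vCPU left
host 2: place 12 vCPU, 4 vCPU left
host 3: place 11 vCPU, 5 vCPU left
host 4: place 12 vCPU, 4 vCPU left
host 1: place 1 vCPU, 5 vCPU left
host 5: place 9 vCPU, 7 vCPU left
host 1: place 2 vCPU, 3 vCPU left
host 6: place 11 vCPU, 5 vCPU left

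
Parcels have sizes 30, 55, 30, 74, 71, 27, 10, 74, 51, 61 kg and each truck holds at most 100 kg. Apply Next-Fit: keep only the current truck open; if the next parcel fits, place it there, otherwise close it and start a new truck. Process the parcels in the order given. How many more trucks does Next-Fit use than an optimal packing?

1

Next-Fit: [30,55] [30] [74] [71,27] [10,74] [51] [61] → 7 trucks.
6 parcels exceed 50 kg (half the capacity), and no two of those can share a truck, so at least 6 trucks are needed.
An optimal packing achieves that bound: [74,10] [74] [71,27] [61,30] [55,30] [51] → 6 trucks.
Excess: 7 − 6 = 1.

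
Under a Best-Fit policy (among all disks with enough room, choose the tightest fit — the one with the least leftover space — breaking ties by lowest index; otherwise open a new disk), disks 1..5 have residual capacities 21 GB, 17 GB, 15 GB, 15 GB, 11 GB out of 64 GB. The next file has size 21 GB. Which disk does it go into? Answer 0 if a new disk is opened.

1

Disks with room: disk 1 (21 GB).
Tightest fit is disk 1 with 21 GB free.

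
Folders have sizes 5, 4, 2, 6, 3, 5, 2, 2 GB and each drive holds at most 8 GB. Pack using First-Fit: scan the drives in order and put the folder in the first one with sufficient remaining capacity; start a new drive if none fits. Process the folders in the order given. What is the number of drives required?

4

drive 1: place 5 GB, 3 GB left
drive 2: place 4 GB, 4 GB left
drive 1: place 2 GB, 1 GB left
drive 3: place 6 GB, 2 GB left
drive 2: place 3 GB, 1 GB left
drive 4: place 5 GB, 3 GB left
drive 3: place 2 GB, 0 GB left
drive 4: place 2 GB, 1 GB left
Final drives: [5,2] [4,3] [6,2] [5,2].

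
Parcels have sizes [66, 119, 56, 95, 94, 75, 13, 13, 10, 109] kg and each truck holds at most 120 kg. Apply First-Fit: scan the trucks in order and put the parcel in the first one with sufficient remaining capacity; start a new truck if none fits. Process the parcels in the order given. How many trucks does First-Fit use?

7

Put 66 kg in truck 1; 54 kg remain.
Put 119 kg in truck 2; 1 kg remain.
Put 56 kg in truck 3; 64 kg remain.
Put 95 kg in truck 4; 25 kg remain.
Put 94 kg in truck 5; 26 kg remain.
Put 75 kg in truck 6; 45 kg remain.
Put 13 kg in truck 1; 41 kg remain.
Put 13 kg in truck 1; 28 kg remain.
Put 10 kg in truck 1; 18 kg remain.
Put 109 kg in truck 7; 11 kg remain.
Final trucks: [66,13,13,10] [119] [56] [95] [94] [75] [109].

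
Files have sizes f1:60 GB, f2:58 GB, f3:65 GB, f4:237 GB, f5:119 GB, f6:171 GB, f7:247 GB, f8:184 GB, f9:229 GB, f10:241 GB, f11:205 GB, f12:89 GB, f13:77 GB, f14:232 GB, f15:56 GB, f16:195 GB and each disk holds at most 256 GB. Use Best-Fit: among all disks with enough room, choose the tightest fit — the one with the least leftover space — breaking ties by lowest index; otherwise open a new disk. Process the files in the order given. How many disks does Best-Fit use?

11 disks

Put f1 (60 GB) in disk 1; 196 GB remain.
Put f2 (58 GB) in disk 1; 138 GB remain.
Put f3 (65 GB) in disk 1; 73 GB remain.
Put f4 (237 GB) in disk 2; 19 GB remain.
Put f5 (119 GB) in disk 3; 137 GB remain.
Put f6 (171 GB) in disk 4; 85 GB remain.
Put f7 (247 GB) in disk 5; 9 GB remain.
Put f8 (184 GB) in disk 6; 72 GB remain.
Put f9 (229 GB) in disk 7; 27 GB remain.
Put f10 (241 GB) in disk 8; 15 GB remain.
Put f11 (205 GB) in disk 9; 51 GB remain.
Put f12 (89 GB) in disk 3; 48 GB remain.
Put f13 (77 GB) in disk 4; 8 GB remain.
Put f14 (232 GB) in disk 10; 24 GB remain.
Put f15 (56 GB) in disk 6; 16 GB remain.
Put f16 (195 GB) in disk 11; 61 GB remain.
Final disks: [60,58,65] [237] [119,89] [171,77] [247] [184,56] [229] [241] [205] [232] [195].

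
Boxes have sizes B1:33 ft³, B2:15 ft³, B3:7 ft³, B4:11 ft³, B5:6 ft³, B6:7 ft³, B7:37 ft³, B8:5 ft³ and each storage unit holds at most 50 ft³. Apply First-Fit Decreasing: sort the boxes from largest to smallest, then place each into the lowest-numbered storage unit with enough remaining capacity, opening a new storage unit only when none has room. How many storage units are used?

3 storage units

Sorted descending: 37, 33, 15, 11, 7, 7, 6, 5.
37 ft³ → storage unit 1 (remaining 13 ft³)
33 ft³ → storage unit 2 (remaining 17 ft³)
15 ft³ → storage unit 2 (remaining 2 ft³)
11 ft³ → storage unit 1 (remaining 2 ft³)
7 ft³ → storage unit 3 (remaining 43 ft³)
7 ft³ → storage unit 3 (remaining 36 ft³)
6 ft³ → storage unit 3 (remaining 30 ft³)
5 ft³ → storage unit 3 (remaining 25 ft³)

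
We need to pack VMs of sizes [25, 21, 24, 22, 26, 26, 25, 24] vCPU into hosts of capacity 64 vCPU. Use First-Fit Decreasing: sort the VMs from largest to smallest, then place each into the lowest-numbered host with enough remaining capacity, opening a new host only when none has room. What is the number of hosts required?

Sorted descending: 26, 26, 25, 25, 24, 24, 22, 21.
Put 26 vCPU in host 1; 38 vCPU remain.
Put 26 vCPU in host 1; 12 vCPU remain.
Put 25 vCPU in host 2; 39 vCPU remain.
Put 25 vCPU in host 2; 14 vCPU remain.
Put 24 vCPU in host 3; 40 vCPU remain.
Put 24 vCPU in host 3; 16 vCPU remain.
Put 22 vCPU in host 4; 42 vCPU remain.
Put 21 vCPU in host 4; 21 vCPU remain.
Final hosts: [26,26] [25,25] [24,24] [22,21].

4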